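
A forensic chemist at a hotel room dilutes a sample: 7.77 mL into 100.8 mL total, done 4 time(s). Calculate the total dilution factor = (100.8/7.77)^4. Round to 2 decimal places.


Dilution factor calculation:
Single dilution = V_total / V_sample = 100.8 / 7.77 ≈ 12.972973
Number of dilutions = 4
Total DF = (100.8 / 7.77)^4 (full precision, rounded at the end) = 28324.23

28324.23


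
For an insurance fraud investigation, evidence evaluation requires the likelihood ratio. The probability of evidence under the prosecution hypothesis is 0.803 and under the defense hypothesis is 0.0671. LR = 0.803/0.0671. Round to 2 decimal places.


Likelihood ratio calculation:
LR = P(E|Hp) / P(E|Hd)
LR = 0.803 / 0.0671
LR = 11.97

11.97


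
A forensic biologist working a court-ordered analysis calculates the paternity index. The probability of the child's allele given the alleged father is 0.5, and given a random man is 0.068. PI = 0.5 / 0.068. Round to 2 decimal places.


Paternity Index calculation:
PI = P(allele|father) / P(allele|random)
PI = 0.5 / 0.068
PI = 7.35

7.35


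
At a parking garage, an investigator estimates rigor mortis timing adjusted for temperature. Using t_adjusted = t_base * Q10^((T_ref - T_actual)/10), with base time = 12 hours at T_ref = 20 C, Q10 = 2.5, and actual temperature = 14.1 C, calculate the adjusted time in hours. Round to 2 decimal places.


Rigor mortis time adjustment:
Exponent = (T_ref - T_actual) / 10 = (20 - 14.1) / 10 = 0.59
Q10 factor = 2.5^0.59 = 1.71706
t_adjusted = 12 * 1.71706 = 20.60 hours

20.60


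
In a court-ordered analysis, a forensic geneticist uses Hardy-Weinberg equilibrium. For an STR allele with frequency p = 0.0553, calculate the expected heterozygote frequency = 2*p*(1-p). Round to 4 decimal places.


Hardy-Weinberg heterozygote frequency:
q = 1 - p = 1 - 0.0553 = 0.9447
2pq = 2 * 0.0553 * 0.9447 = 0.1045

0.1045


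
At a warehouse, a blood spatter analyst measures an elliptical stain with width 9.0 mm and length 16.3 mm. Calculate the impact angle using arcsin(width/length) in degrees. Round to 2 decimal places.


Blood spatter impact angle calculation:
width / length = 9.0 / 16.3 = 0.552147
angle = arcsin(0.552147)
angle = 33.51 degrees

33.51


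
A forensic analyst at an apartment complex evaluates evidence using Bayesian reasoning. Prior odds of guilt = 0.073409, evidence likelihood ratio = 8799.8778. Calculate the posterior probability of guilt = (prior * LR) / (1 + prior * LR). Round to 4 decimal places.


Bayesian evidence evaluation:
Posterior odds = prior_odds * LR = 0.073409 * 8799.8778 = 645.9902
Posterior probability = posterior_odds / (1 + posterior_odds)
= 645.9902 / (1 + 645.9902)
= 645.9902 / 646.9902
= 0.9985

0.9985


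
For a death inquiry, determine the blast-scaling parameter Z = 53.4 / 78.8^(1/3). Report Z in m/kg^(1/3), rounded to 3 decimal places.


Scaled distance calculation:
W^(1/3) = 78.8^(1/3) = 4.287216
Z = R / W^(1/3) = 53.4 / 4.287216
Z = 12.456 m/kg^(1/3)

12.456


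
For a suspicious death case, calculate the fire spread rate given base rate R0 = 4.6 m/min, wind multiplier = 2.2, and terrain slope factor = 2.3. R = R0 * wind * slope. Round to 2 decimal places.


Fire spread rate calculation:
R = R0 * wind_factor * slope_factor
= 4.6 * 2.2 * 2.3
= 10.12 * 2.3
= 23.28 m/min

23.28


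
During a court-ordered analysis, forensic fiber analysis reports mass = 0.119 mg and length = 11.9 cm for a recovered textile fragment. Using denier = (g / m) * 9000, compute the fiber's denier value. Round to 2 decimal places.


Denier calculation:
Mass in grams = 0.119 mg / 1000 = 0.000119 g
Length in meters = 11.9 cm / 100 = 0.119 m
Linear density = mass / length = 0.000119 / 0.119 = 0.001 g/m
Denier = (g/m) * 9000 = 0.001 * 9000 = 9.00

9.00


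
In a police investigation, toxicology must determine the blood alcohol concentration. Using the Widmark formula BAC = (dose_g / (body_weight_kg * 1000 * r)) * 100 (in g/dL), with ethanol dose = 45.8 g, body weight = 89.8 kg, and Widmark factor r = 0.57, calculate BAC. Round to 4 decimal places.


Applying the Widmark formula:
BAC = (dose_g / (body_wt * 1000 * r)) * 100
Denominator = 89.8 * 1000 * 0.57 = 51186
BAC = (45.8 / 51186) * 100
BAC = 0.0895 g/dL

0.0895


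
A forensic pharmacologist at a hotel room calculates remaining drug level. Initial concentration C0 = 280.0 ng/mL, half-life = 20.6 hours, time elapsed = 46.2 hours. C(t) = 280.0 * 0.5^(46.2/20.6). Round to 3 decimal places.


Drug concentration decay:
Number of half-lives = t / t_half = 46.2 / 20.6 = 2.242718
Decay factor = 0.5^2.242718 = 0.21128789
C(t) = 280.0 * 0.21128789 = 59.161 ng/mL

59.161


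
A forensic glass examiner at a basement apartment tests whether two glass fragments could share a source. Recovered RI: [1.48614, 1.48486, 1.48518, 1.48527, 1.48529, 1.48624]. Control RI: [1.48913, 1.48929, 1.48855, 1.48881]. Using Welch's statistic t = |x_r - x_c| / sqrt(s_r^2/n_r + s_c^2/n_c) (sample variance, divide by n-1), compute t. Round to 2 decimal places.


Welch's t-criterion for glass RI comparison:
Recovered mean = sum / n_r = 8.91298 / 6 = 1.4854967
Control mean = sum / n_c = 5.95578 / 4 = 1.488945
Recovered sample variance s_r^2 = 3.13227e-07
Control sample variance s_c^2 = 1.09167e-07
Welch SE (unpooled) = sqrt(s_r^2/n_r + s_c^2/n_c) = sqrt(5.22044e-08 + 2.72917e-08) = sqrt(7.94961e-08) = 0.000281951
|mean_r - mean_c| = 0.00344833
t = 0.00344833 / 0.000281951 = 12.23

12.23


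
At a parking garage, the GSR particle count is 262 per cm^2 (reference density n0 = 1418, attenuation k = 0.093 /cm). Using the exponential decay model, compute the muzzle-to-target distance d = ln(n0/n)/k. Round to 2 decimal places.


GSR distance calculation:
n0/n = 1418 / 262 = 5.412214
ln(n0/n) = 1.688658
d = 1.688658 / 0.093 = 18.16 cm

18.16


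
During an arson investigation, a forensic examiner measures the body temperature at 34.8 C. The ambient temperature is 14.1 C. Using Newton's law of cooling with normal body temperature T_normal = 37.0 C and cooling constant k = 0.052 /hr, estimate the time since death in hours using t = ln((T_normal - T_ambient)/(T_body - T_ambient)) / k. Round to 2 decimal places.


Using Newton's law of cooling:
t = ln((T_normal - T_ambient) / (T_body - T_ambient)) / k
T_normal - T_ambient = 22.9
T_body - T_ambient = 20.7
Ratio = 1.10628
ln(ratio) = 0.101003
t = 0.101003 / 0.052 = 1.94 hours

1.94


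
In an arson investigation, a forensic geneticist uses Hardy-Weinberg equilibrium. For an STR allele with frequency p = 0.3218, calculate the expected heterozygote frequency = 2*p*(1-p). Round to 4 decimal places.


Hardy-Weinberg heterozygote frequency:
q = 1 - p = 1 - 0.3218 = 0.6782
2pq = 2 * 0.3218 * 0.6782 = 0.4365

0.4365


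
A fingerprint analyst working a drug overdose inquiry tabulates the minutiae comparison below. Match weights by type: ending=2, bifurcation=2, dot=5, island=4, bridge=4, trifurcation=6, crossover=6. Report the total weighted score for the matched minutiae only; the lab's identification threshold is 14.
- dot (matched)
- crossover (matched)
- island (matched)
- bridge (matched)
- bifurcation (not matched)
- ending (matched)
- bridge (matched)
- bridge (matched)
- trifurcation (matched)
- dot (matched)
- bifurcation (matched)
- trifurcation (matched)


Weighted minutiae match score:
  dot: matched, +5 (running total 5)
  crossover: matched, +6 (running total 11)
  island: matched, +4 (running total 15)
  bridge: matched, +4 (running total 19)
  bifurcation: not matched, +0
  ending: matched, +2 (running total 21)
  bridge: matched, +4 (running total 25)
  bridge: matched, +4 (running total 29)
  trifurcation: matched, +6 (running total 35)
  dot: matched, +5 (running total 40)
  bifurcation: matched, +2 (running total 42)
  trifurcation: matched, +6 (running total 48)
Total score = 48
Threshold = 14; verdict = identification

48


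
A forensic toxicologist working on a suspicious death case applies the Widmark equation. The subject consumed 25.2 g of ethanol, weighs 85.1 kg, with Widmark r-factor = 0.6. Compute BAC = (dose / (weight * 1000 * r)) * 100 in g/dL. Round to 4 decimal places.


Applying the Widmark formula:
BAC = (dose_g / (body_wt * 1000 * r)) * 100
Denominator = 85.1 * 1000 * 0.6 = 51060
BAC = (25.2 / 51060) * 100
BAC = 0.0494 g/dL

0.0494


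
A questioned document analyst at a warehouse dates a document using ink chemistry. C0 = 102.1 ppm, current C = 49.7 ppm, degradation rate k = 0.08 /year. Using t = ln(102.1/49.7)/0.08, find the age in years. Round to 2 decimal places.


Document age estimation:
C0/C = 102.1 / 49.7 = 2.054326
ln(C0/C) = 0.719948
t = 0.719948 / 0.08 = 9.00 years

9.00


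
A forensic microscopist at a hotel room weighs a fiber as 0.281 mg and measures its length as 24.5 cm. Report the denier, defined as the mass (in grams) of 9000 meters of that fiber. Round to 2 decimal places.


Denier calculation:
Mass in grams = 0.281 mg / 1000 = 0.000281 g
Length in meters = 24.5 cm / 100 = 0.245 m
Linear density = mass / length = 0.000281 / 0.245 = 0.00114694 g/m
Denier = (g/m) * 9000 = 0.00114694 * 9000 = 10.32

10.32


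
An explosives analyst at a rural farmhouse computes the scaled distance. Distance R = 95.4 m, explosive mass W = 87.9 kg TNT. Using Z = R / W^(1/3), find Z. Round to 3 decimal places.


Scaled distance calculation:
W^(1/3) = 87.9^(1/3) = 4.446275
Z = R / W^(1/3) = 95.4 / 4.446275
Z = 21.456 m/kg^(1/3)

21.456


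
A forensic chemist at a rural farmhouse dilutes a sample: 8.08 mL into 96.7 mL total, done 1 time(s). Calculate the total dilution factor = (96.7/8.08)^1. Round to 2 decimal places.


Dilution factor calculation:
Single dilution = V_total / V_sample = 96.7 / 8.08 ≈ 11.967822
Number of dilutions = 1
Total DF = (96.7 / 8.08)^1 (full precision, rounded at the end) = 11.97

11.97


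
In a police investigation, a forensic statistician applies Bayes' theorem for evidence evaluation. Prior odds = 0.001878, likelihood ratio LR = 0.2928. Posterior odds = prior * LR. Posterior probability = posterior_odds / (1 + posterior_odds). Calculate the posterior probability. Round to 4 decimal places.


Bayesian evidence evaluation:
Posterior odds = prior_odds * LR = 0.001878 * 0.2928 = 0.0005498784
Posterior probability = posterior_odds / (1 + posterior_odds)
= 0.0005498784 / (1 + 0.0005498784)
= 0.0005498784 / 1.0005498784
= 0.0005

0.0005


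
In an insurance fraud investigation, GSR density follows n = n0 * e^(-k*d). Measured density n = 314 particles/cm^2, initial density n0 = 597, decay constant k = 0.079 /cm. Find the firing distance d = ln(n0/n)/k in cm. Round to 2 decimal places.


GSR distance calculation:
n0/n = 597 / 314 = 1.901274
ln(n0/n) = 0.642524
d = 0.642524 / 0.079 = 8.13 cm

8.13


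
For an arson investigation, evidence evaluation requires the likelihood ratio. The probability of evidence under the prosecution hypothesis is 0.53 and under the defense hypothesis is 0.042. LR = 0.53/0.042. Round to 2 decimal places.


Likelihood ratio calculation:
LR = P(E|Hp) / P(E|Hd)
LR = 0.53 / 0.042
LR = 12.62

12.62


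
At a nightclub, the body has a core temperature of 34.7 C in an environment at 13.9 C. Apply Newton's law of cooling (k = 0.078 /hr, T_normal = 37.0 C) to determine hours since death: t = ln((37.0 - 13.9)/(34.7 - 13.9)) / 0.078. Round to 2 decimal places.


Using Newton's law of cooling:
t = ln((T_normal - T_ambient) / (T_body - T_ambient)) / k
T_normal - T_ambient = 23.1
T_body - T_ambient = 20.8
Ratio = 1.110577
ln(ratio) = 0.10488
t = 0.10488 / 0.078 = 1.34 hours

1.34


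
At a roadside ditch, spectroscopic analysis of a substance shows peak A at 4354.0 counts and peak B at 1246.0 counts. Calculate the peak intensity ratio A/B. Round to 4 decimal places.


Spectral peak ratio:
Peak A = 4354.0 counts
Peak B = 1246.0 counts
Ratio = 4354.0 / 1246.0 = 3.4944

3.4944


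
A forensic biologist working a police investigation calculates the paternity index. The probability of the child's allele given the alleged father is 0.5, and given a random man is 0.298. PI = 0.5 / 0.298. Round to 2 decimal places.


Paternity Index calculation:
PI = P(allele|father) / P(allele|random)
PI = 0.5 / 0.298
PI = 1.68

1.68


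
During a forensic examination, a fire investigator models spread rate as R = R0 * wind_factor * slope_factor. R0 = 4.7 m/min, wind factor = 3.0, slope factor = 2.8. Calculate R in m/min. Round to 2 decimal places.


Fire spread rate calculation:
R = R0 * wind_factor * slope_factor
= 4.7 * 3.0 * 2.8
= 14.1 * 2.8
= 39.48 m/min

39.48


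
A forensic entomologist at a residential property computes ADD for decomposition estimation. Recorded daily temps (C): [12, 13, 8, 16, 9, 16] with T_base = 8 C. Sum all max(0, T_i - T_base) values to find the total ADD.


Computing ADD day by day:
Day 1: max(0, 12 - 8) = 4
Day 2: max(0, 13 - 8) = 5
Day 3: max(0, 8 - 8) = 0
Day 4: max(0, 16 - 8) = 8
Day 5: max(0, 9 - 8) = 1
Day 6: max(0, 16 - 8) = 8
Total ADD = 26

26


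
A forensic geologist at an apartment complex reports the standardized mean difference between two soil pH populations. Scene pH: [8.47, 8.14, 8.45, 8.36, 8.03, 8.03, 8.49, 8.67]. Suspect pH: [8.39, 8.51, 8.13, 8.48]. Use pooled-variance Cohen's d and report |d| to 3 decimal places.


Pooled-variance Cohen's d for soil pH comparison:
Scene mean = 66.64 / 8 = 8.33
Suspect mean = 33.51 / 4 = 8.3775
Scene sample variance s_s^2 = 0.056029
Suspect sample variance s_c^2 = 0.029825
Pooled variance = ((n_s-1)*s_s^2 + (n_c-1)*s_c^2) / (n_s + n_c - 2) = 0.048168
Pooled SD = sqrt(0.048168) = 0.219472
Mean difference = -0.0475
|d| = |-0.0475| / 0.219472 = 0.216

0.216


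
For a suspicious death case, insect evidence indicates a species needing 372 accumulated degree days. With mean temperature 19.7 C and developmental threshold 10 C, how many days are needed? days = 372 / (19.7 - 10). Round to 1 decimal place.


Insect development time:
Effective temperature = avg_temp - T_base = 19.7 - 10 = 9.7 C
Days = ADD / effective_temp = 372 / 9.7 = 38.4 days

38.4


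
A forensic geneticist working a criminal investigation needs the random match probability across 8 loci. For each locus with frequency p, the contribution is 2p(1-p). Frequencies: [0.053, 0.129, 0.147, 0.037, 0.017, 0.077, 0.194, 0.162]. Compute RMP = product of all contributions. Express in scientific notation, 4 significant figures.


Computing RMP for 8 loci:
Locus 1: 2 * 0.053 * 0.947 = 0.100382
Locus 2: 2 * 0.129 * 0.871 = 0.224718
Locus 3: 2 * 0.147 * 0.853 = 0.250782
Locus 4: 2 * 0.037 * 0.963 = 0.071262
Locus 5: 2 * 0.017 * 0.983 = 0.033422
Locus 6: 2 * 0.077 * 0.923 = 0.142142
Locus 7: 2 * 0.194 * 0.806 = 0.312728
Locus 8: 2 * 0.162 * 0.838 = 0.271512
RMP = 1.626e-07

1.626e-07


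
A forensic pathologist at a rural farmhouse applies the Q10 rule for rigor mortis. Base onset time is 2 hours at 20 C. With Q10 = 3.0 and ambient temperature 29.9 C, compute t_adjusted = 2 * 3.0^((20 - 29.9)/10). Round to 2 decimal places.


Rigor mortis time adjustment:
Exponent = (T_ref - T_actual) / 10 = (20 - 29.9) / 10 = -0.99
Q10 factor = 3.0^-0.99 = 0.33702
t_adjusted = 2 * 0.33702 = 0.67 hours

0.67


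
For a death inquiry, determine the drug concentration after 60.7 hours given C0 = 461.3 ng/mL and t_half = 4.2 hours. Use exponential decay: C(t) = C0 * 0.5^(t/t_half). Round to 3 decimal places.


Drug concentration decay:
Number of half-lives = t / t_half = 60.7 / 4.2 = 14.452381
Decay factor = 0.5^14.452381 = 0.00004461
C(t) = 461.3 * 0.00004461 = 0.021 ng/mL

0.021


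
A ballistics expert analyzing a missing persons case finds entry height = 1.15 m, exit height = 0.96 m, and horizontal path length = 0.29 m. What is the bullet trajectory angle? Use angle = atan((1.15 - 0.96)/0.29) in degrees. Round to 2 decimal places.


Bullet trajectory angle:
Height difference = 1.15 - 0.96 = 0.19 m
angle = atan(0.19 / 0.29)
angle = atan(0.655172)
angle = 33.23 degrees

33.23


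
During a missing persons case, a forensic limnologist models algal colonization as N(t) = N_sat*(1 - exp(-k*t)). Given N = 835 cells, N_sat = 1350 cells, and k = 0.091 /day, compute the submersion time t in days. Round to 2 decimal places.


PMSI from diatom colonization curve:
N / N_sat = 835 / 1350 = 0.618519
1 - N/N_sat = 0.381481
ln(1 - N/N_sat) = -0.963694
t = -ln(1 - N/N_sat) / k = -(-0.963694) / 0.091 = 10.59 days

10.59


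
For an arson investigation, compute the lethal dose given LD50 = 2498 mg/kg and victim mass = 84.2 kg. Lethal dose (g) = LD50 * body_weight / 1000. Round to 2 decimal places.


Lethal dose calculation:
Lethal dose = LD50 * body_weight / 1000
= 2498 * 84.2 / 1000
= 210331.6 / 1000
= 210.33 g

210.33


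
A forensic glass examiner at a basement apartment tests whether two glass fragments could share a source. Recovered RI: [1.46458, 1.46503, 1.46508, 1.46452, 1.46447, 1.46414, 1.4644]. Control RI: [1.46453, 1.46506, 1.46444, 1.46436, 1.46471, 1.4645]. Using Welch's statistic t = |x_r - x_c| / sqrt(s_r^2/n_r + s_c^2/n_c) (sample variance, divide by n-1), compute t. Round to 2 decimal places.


Welch's t-criterion for glass RI comparison:
Recovered mean = sum / n_r = 10.25222 / 7 = 1.4646029
Control mean = sum / n_c = 8.7876 / 6 = 1.4646
Recovered sample variance s_r^2 = 1.1509e-07
Control sample variance s_c^2 = 6.436e-08
Welch SE (unpooled) = sqrt(s_r^2/n_r + s_c^2/n_c) = sqrt(1.64415e-08 + 1.07267e-08) = sqrt(2.71682e-08) = 0.000164828
|mean_r - mean_c| = 2.85714e-06
t = 2.85714e-06 / 0.000164828 = 0.02

0.02


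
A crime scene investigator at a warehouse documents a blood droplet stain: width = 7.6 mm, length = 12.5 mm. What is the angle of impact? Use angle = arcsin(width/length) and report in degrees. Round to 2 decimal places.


Blood spatter impact angle calculation:
width / length = 7.6 / 12.5 = 0.608
angle = arcsin(0.608)
angle = 37.45 degrees

37.45


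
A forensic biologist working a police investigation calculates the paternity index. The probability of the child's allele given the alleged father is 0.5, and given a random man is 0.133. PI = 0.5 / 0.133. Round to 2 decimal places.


Paternity Index calculation:
PI = P(allele|father) / P(allele|random)
PI = 0.5 / 0.133
PI = 3.76

3.76


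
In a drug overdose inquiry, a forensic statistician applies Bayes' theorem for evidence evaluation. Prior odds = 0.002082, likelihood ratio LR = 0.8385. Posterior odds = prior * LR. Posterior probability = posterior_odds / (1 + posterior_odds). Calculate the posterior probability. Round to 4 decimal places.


Bayesian evidence evaluation:
Posterior odds = prior_odds * LR = 0.002082 * 0.8385 = 0.001745757
Posterior probability = posterior_odds / (1 + posterior_odds)
= 0.001745757 / (1 + 0.001745757)
= 0.001745757 / 1.001745757
= 0.0017

0.0017


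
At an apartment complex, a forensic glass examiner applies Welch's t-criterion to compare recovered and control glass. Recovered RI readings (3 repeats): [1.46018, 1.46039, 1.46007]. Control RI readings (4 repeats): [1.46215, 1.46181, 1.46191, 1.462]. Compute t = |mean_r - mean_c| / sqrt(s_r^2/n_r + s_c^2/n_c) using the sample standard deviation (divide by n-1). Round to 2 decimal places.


Welch's t-criterion for glass RI comparison:
Recovered mean = sum / n_r = 4.38064 / 3 = 1.4602133
Control mean = sum / n_c = 5.84787 / 4 = 1.4619675
Recovered sample variance s_r^2 = 2.64333e-08
Control sample variance s_c^2 = 2.0825e-08
Welch SE (unpooled) = sqrt(s_r^2/n_r + s_c^2/n_c) = sqrt(8.81111e-09 + 5.20625e-09) = sqrt(1.40174e-08) = 0.000118395
|mean_r - mean_c| = 0.00175417
t = 0.00175417 / 0.000118395 = 14.82

14.82


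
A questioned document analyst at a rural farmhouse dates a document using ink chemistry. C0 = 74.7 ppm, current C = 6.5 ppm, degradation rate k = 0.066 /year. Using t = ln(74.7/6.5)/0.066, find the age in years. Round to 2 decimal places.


Document age estimation:
C0/C = 74.7 / 6.5 = 11.492308
ln(C0/C) = 2.441678
t = 2.441678 / 0.066 = 37.00 years

37.00


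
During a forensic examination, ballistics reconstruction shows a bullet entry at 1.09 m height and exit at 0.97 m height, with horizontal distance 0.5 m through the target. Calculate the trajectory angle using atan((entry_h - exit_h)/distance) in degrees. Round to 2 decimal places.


Bullet trajectory angle:
Height difference = 1.09 - 0.97 = 0.12 m
angle = atan(0.12 / 0.5)
angle = atan(0.24)
angle = 13.50 degrees

13.50


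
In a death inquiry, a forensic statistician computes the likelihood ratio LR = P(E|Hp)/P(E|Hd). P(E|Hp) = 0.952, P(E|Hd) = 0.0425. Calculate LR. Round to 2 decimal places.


Likelihood ratio calculation:
LR = P(E|Hp) / P(E|Hd)
LR = 0.952 / 0.0425
LR = 22.40

22.40


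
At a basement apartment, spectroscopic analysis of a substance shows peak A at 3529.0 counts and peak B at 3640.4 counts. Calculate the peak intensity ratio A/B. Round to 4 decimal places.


Spectral peak ratio:
Peak A = 3529.0 counts
Peak B = 3640.4 counts
Ratio = 3529.0 / 3640.4 = 0.9694

0.9694


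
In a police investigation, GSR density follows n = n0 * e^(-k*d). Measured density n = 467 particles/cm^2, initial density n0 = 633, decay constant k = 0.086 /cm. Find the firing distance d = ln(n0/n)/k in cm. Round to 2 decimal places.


GSR distance calculation:
n0/n = 633 / 467 = 1.35546
ln(n0/n) = 0.304141
d = 0.304141 / 0.086 = 3.54 cm

3.54


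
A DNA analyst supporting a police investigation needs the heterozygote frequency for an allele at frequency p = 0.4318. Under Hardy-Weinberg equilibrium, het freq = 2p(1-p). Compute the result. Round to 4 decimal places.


Hardy-Weinberg heterozygote frequency:
q = 1 - p = 1 - 0.4318 = 0.5682
2pq = 2 * 0.4318 * 0.5682 = 0.4907

0.4907


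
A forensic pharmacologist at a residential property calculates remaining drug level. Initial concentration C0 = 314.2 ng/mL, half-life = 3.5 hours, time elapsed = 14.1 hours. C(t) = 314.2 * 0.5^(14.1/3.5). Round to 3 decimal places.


Drug concentration decay:
Number of half-lives = t / t_half = 14.1 / 3.5 = 4.028571
Decay factor = 0.5^4.028571 = 0.06127443
C(t) = 314.2 * 0.06127443 = 19.252 ng/mL

19.252


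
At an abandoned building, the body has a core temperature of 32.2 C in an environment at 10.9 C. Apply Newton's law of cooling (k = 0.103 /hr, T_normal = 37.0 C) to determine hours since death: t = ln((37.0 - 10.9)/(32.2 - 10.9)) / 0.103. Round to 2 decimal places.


Using Newton's law of cooling:
t = ln((T_normal - T_ambient) / (T_body - T_ambient)) / k
T_normal - T_ambient = 26.1
T_body - T_ambient = 21.3
Ratio = 1.225352
ln(ratio) = 0.203228
t = 0.203228 / 0.103 = 1.97 hours

1.97


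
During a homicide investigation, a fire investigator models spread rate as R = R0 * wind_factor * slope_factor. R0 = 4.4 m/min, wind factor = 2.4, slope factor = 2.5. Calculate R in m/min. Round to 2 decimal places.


Fire spread rate calculation:
R = R0 * wind_factor * slope_factor
= 4.4 * 2.4 * 2.5
= 10.56 * 2.5
= 26.40 m/min

26.40


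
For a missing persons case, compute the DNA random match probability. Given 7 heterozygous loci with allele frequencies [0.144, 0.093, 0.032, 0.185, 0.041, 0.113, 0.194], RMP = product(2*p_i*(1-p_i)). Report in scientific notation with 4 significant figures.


Computing RMP for 7 loci:
Locus 1: 2 * 0.144 * 0.856 = 0.246528
Locus 2: 2 * 0.093 * 0.907 = 0.168702
Locus 3: 2 * 0.032 * 0.968 = 0.061952
Locus 4: 2 * 0.185 * 0.815 = 0.30155
Locus 5: 2 * 0.041 * 0.959 = 0.078638
Locus 6: 2 * 0.113 * 0.887 = 0.200462
Locus 7: 2 * 0.194 * 0.806 = 0.312728
RMP = 3.830e-06

3.830e-06


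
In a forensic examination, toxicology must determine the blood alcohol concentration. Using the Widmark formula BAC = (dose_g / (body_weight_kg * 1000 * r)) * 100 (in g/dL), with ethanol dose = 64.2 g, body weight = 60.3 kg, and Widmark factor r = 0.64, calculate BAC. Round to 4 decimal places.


Applying the Widmark formula:
BAC = (dose_g / (body_wt * 1000 * r)) * 100
Denominator = 60.3 * 1000 * 0.64 = 38592
BAC = (64.2 / 38592) * 100
BAC = 0.1664 g/dL

0.1664


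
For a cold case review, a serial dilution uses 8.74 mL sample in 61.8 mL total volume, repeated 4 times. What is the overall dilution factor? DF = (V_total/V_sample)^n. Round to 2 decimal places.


Dilution factor calculation:
Single dilution = V_total / V_sample = 61.8 / 8.74 ≈ 7.070938
Number of dilutions = 4
Total DF = (61.8 / 8.74)^4 (full precision, rounded at the end) = 2499.82

2499.82


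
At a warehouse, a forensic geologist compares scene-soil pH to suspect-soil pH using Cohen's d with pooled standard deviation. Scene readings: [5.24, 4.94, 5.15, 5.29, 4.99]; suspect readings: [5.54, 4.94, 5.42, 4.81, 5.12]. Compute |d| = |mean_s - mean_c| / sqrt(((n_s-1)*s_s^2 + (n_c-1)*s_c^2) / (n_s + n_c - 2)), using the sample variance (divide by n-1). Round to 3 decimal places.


Pooled-variance Cohen's d for soil pH comparison:
Scene mean = 25.61 / 5 = 5.122
Suspect mean = 25.83 / 5 = 5.166
Scene sample variance s_s^2 = 0.02337
Suspect sample variance s_c^2 = 0.09608
Pooled variance = ((n_s-1)*s_s^2 + (n_c-1)*s_c^2) / (n_s + n_c - 2) = 0.059725
Pooled SD = sqrt(0.059725) = 0.244387
Mean difference = -0.044
|d| = |-0.044| / 0.244387 = 0.180

0.180


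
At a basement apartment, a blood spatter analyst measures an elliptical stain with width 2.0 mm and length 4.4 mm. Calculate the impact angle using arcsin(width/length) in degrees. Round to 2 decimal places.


Blood spatter impact angle calculation:
width / length = 2.0 / 4.4 = 0.454545
angle = arcsin(0.454545)
angle = 27.04 degrees

27.04


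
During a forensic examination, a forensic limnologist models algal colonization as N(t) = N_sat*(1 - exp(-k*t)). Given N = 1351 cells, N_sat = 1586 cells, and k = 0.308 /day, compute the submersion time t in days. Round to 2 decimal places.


PMSI from diatom colonization curve:
N / N_sat = 1351 / 1586 = 0.851828
1 - N/N_sat = 0.148172
ln(1 - N/N_sat) = -1.909382
t = -ln(1 - N/N_sat) / k = -(-1.909382) / 0.308 = 6.20 days

6.20


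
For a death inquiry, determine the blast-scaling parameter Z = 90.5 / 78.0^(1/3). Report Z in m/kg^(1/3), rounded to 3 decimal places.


Scaled distance calculation:
W^(1/3) = 78.0^(1/3) = 4.272659
Z = R / W^(1/3) = 90.5 / 4.272659
Z = 21.181 m/kg^(1/3)

21.181


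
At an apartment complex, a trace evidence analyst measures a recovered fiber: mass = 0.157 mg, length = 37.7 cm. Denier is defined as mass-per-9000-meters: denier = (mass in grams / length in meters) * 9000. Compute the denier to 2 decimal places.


Denier calculation:
Mass in grams = 0.157 mg / 1000 = 0.000157 g
Length in meters = 37.7 cm / 100 = 0.377 m
Linear density = mass / length = 0.000157 / 0.377 = 0.00041645 g/m
Denier = (g/m) * 9000 = 0.00041645 * 9000 = 3.75

3.75


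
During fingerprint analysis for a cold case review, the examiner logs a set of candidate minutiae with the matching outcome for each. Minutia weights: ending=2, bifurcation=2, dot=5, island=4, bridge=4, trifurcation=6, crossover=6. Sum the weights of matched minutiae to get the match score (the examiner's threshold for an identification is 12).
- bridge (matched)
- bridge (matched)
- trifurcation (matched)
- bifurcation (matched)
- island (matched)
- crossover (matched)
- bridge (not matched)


Weighted minutiae match score:
  bridge: matched, +4 (running total 4)
  bridge: matched, +4 (running total 8)
  trifurcation: matched, +6 (running total 14)
  bifurcation: matched, +2 (running total 16)
  island: matched, +4 (running total 20)
  crossover: matched, +6 (running total 26)
  bridge: not matched, +0
Total score = 26
Threshold = 12; verdict = identification

26


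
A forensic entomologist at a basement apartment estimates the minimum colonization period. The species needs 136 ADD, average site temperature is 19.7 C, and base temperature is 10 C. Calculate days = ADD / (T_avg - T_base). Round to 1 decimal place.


Insect development time:
Effective temperature = avg_temp - T_base = 19.7 - 10 = 9.7 C
Days = ADD / effective_temp = 136 / 9.7 = 14.0 days

14.0


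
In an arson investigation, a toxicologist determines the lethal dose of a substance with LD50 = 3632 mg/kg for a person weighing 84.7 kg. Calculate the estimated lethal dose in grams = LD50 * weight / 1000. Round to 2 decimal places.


Lethal dose calculation:
Lethal dose = LD50 * body_weight / 1000
= 3632 * 84.7 / 1000
= 307630.4 / 1000
= 307.63 g

307.63


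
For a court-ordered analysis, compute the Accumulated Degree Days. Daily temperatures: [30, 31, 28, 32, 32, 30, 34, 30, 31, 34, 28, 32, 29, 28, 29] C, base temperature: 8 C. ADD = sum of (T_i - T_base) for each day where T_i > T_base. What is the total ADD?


Computing ADD day by day:
Day 1: max(0, 30 - 8) = 22
Day 2: max(0, 31 - 8) = 23
Day 3: max(0, 28 - 8) = 20
Day 4: max(0, 32 - 8) = 24
Day 5: max(0, 32 - 8) = 24
Day 6: max(0, 30 - 8) = 22
Day 7: max(0, 34 - 8) = 26
Day 8: max(0, 30 - 8) = 22
Day 9: max(0, 31 - 8) = 23
Day 10: max(0, 34 - 8) = 26
Day 11: max(0, 28 - 8) = 20
Day 12: max(0, 32 - 8) = 24
Day 13: max(0, 29 - 8) = 21
Day 14: max(0, 28 - 8) = 20
Day 15: max(0, 29 - 8) = 21
Total ADD = 338

338


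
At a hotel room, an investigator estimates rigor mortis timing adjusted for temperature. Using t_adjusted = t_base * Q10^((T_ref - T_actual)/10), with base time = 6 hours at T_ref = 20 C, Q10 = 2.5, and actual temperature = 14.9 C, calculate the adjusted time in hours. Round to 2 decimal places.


Rigor mortis time adjustment:
Exponent = (T_ref - T_actual) / 10 = (20 - 14.9) / 10 = 0.51
Q10 factor = 2.5^0.51 = 1.59569
t_adjusted = 6 * 1.59569 = 9.57 hours

9.57


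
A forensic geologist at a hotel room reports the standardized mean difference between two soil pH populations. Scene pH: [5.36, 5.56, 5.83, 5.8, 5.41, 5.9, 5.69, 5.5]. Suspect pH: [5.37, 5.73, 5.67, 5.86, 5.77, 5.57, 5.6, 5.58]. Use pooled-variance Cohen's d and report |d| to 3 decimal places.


Pooled-variance Cohen's d for soil pH comparison:
Scene mean = 45.05 / 8 = 5.63125
Suspect mean = 45.15 / 8 = 5.64375
Scene sample variance s_s^2 = 0.041212
Suspect sample variance s_c^2 = 0.022455
Pooled variance = ((n_s-1)*s_s^2 + (n_c-1)*s_c^2) / (n_s + n_c - 2) = 0.031834
Pooled SD = sqrt(0.031834) = 0.178421
Mean difference = -0.0125
|d| = |-0.0125| / 0.178421 = 0.070

0.070


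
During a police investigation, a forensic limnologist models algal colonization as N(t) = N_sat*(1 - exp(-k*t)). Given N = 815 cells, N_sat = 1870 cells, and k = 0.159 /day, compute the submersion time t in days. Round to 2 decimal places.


PMSI from diatom colonization curve:
N / N_sat = 815 / 1870 = 0.435829
1 - N/N_sat = 0.564171
ln(1 - N/N_sat) = -0.572398
t = -ln(1 - N/N_sat) / k = -(-0.572398) / 0.159 = 3.60 days

3.60


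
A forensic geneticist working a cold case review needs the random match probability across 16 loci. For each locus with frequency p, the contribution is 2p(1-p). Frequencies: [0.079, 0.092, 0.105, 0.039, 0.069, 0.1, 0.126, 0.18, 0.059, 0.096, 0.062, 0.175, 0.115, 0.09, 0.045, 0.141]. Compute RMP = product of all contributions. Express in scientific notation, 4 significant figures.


Computing RMP for 16 loci:
Locus 1: 2 * 0.079 * 0.921 = 0.145518
Locus 2: 2 * 0.092 * 0.908 = 0.167072
Locus 3: 2 * 0.105 * 0.895 = 0.18795
Locus 4: 2 * 0.039 * 0.961 = 0.074958
Locus 5: 2 * 0.069 * 0.931 = 0.128478
Locus 6: 2 * 0.1 * 0.9 = 0.18
Locus 7: 2 * 0.126 * 0.874 = 0.220248
Locus 8: 2 * 0.18 * 0.82 = 0.2952
Locus 9: 2 * 0.059 * 0.941 = 0.111038
Locus 10: 2 * 0.096 * 0.904 = 0.173568
Locus 11: 2 * 0.062 * 0.938 = 0.116312
Locus 12: 2 * 0.175 * 0.825 = 0.28875
Locus 13: 2 * 0.115 * 0.885 = 0.20355
Locus 14: 2 * 0.09 * 0.91 = 0.1638
Locus 15: 2 * 0.045 * 0.955 = 0.08595
Locus 16: 2 * 0.141 * 0.859 = 0.242238
RMP = 2.314e-13

2.314e-13


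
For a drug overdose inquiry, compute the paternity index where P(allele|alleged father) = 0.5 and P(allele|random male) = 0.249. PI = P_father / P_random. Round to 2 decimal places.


Paternity Index calculation:
PI = P(allele|father) / P(allele|random)
PI = 0.5 / 0.249
PI = 2.01

2.01


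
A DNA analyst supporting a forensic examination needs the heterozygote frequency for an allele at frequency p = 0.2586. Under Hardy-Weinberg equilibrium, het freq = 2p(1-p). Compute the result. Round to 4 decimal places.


Hardy-Weinberg heterozygote frequency:
q = 1 - p = 1 - 0.2586 = 0.7414
2pq = 2 * 0.2586 * 0.7414 = 0.3835

0.3835


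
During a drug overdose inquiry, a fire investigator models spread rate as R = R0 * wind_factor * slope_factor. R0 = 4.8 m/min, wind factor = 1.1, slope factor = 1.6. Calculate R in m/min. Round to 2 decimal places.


Fire spread rate calculation:
R = R0 * wind_factor * slope_factor
= 4.8 * 1.1 * 1.6
= 5.28 * 1.6
= 8.45 m/min

8.45


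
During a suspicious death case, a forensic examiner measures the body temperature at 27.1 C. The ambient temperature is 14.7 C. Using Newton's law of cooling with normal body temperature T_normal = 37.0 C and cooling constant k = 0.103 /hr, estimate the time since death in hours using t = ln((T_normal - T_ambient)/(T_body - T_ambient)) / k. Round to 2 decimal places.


Using Newton's law of cooling:
t = ln((T_normal - T_ambient) / (T_body - T_ambient)) / k
T_normal - T_ambient = 22.3
T_body - T_ambient = 12.4
Ratio = 1.798387
ln(ratio) = 0.58689
t = 0.58689 / 0.103 = 5.70 hours

5.70


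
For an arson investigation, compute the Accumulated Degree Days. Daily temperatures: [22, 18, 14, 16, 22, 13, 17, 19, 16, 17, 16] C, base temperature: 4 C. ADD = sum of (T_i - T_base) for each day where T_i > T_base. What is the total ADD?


Computing ADD day by day:
Day 1: max(0, 22 - 4) = 18
Day 2: max(0, 18 - 4) = 14
Day 3: max(0, 14 - 4) = 10
Day 4: max(0, 16 - 4) = 12
Day 5: max(0, 22 - 4) = 18
Day 6: max(0, 13 - 4) = 9
Day 7: max(0, 17 - 4) = 13
Day 8: max(0, 19 - 4) = 15
Day 9: max(0, 16 - 4) = 12
Day 10: max(0, 17 - 4) = 13
Day 11: max(0, 16 - 4) = 12
Total ADD = 146

146


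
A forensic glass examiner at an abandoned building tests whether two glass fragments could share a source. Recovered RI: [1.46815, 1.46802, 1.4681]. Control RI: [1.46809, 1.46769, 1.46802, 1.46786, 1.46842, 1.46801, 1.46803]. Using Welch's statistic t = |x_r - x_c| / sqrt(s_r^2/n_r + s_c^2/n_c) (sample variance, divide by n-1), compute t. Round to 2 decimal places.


Welch's t-criterion for glass RI comparison:
Recovered mean = sum / n_r = 4.40427 / 3 = 1.46809
Control mean = sum / n_c = 10.27612 / 7 = 1.4680171
Recovered sample variance s_r^2 = 4.3e-09
Control sample variance s_c^2 = 4.99238e-08
Welch SE (unpooled) = sqrt(s_r^2/n_r + s_c^2/n_c) = sqrt(1.43333e-09 + 7.13197e-09) = sqrt(8.5653e-09) = 9.25489e-05
|mean_r - mean_c| = 7.28571e-05
t = 7.28571e-05 / 9.25489e-05 = 0.79

0.79


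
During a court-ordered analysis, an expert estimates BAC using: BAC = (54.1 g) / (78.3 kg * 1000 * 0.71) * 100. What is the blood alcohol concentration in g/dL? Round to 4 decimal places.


Applying the Widmark formula:
BAC = (dose_g / (body_wt * 1000 * r)) * 100
Denominator = 78.3 * 1000 * 0.71 = 55593
BAC = (54.1 / 55593) * 100
BAC = 0.0973 g/dL

0.0973


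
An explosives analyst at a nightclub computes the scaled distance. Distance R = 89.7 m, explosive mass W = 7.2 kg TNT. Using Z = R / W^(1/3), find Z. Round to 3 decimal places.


Scaled distance calculation:
W^(1/3) = 7.2^(1/3) = 1.930979
Z = R / W^(1/3) = 89.7 / 1.930979
Z = 46.453 m/kg^(1/3)

46.453


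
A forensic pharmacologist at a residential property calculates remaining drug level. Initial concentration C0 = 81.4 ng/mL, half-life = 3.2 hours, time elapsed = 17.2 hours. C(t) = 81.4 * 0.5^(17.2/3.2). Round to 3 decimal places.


Drug concentration decay:
Number of half-lives = t / t_half = 17.2 / 3.2 = 5.375
Decay factor = 0.5^5.375 = 0.02409704
C(t) = 81.4 * 0.02409704 = 1.961 ng/mL

1.961


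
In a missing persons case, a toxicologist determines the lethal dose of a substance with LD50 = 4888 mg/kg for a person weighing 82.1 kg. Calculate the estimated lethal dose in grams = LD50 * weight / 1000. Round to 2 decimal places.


Lethal dose calculation:
Lethal dose = LD50 * body_weight / 1000
= 4888 * 82.1 / 1000
= 401304.8 / 1000
= 401.30 g

401.30


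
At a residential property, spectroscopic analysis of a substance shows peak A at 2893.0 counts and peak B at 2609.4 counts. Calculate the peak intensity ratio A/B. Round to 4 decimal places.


Spectral peak ratio:
Peak A = 2893.0 counts
Peak B = 2609.4 counts
Ratio = 2893.0 / 2609.4 = 1.1087

1.1087


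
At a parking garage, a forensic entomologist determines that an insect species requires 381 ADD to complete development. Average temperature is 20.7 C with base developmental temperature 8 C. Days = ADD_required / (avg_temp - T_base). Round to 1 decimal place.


Insect development time:
Effective temperature = avg_temp - T_base = 20.7 - 8 = 12.7 C
Days = ADD / effective_temp = 381 / 12.7 = 30.0 days

30.0


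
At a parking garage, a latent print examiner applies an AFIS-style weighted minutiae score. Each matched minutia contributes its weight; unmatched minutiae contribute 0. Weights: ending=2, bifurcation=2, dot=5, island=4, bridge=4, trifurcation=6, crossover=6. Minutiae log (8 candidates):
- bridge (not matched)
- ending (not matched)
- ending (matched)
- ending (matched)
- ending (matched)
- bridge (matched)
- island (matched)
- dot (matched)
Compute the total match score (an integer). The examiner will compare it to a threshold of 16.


Weighted minutiae match score:
  bridge: not matched, +0
  ending: not matched, +0
  ending: matched, +2 (running total 2)
  ending: matched, +2 (running total 4)
  ending: matched, +2 (running total 6)
  bridge: matched, +4 (running total 10)
  island: matched, +4 (running total 14)
  dot: matched, +5 (running total 19)
Total score = 19
Threshold = 16; verdict = identification

19


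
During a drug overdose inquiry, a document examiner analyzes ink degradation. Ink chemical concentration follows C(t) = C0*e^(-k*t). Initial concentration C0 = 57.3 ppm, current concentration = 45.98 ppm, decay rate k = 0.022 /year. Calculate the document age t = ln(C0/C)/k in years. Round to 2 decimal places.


Document age estimation:
C0/C = 57.3 / 45.98 = 1.246194
ln(C0/C) = 0.220094
t = 0.220094 / 0.022 = 10.00 years

10.00


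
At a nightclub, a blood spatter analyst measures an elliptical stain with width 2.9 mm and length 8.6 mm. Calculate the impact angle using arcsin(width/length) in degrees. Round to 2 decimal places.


Blood spatter impact angle calculation:
width / length = 2.9 / 8.6 = 0.337209
angle = arcsin(0.337209)
angle = 19.71 degrees

19.71


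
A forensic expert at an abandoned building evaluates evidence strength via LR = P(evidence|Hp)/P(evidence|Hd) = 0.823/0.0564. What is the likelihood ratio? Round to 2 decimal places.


Likelihood ratio calculation:
LR = P(E|Hp) / P(E|Hd)
LR = 0.823 / 0.0564
LR = 14.59

14.59


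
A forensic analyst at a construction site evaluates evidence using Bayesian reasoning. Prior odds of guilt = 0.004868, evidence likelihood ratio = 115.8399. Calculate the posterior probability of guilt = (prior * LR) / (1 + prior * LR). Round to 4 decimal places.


Bayesian evidence evaluation:
Posterior odds = prior_odds * LR = 0.004868 * 115.8399 = 0.5639086
Posterior probability = posterior_odds / (1 + posterior_odds)
= 0.5639086 / (1 + 0.5639086)
= 0.5639086 / 1.5639086
= 0.3606

0.3606


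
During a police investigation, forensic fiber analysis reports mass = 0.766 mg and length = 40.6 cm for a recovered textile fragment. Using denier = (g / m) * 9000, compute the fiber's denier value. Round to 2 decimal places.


Denier calculation:
Mass in grams = 0.766 mg / 1000 = 0.000766 g
Length in meters = 40.6 cm / 100 = 0.406 m
Linear density = mass / length = 0.000766 / 0.406 = 0.0018867 g/m
Denier = (g/m) * 9000 = 0.0018867 * 9000 = 16.98

16.98


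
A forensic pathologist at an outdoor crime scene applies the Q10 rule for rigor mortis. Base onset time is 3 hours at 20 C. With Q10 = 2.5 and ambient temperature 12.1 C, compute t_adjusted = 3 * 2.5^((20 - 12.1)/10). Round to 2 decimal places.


Rigor mortis time adjustment:
Exponent = (T_ref - T_actual) / 10 = (20 - 12.1) / 10 = 0.79
Q10 factor = 2.5^0.79 = 2.0624
t_adjusted = 3 * 2.0624 = 6.19 hours

6.19
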